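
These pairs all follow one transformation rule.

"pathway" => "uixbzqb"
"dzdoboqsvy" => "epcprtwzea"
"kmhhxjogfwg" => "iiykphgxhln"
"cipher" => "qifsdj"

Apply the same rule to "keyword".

Rule — shift every letter 1 place forward in the alphabet (wrapping around), then move the first 2 characters to the end (rotate left by 2).
Working it through for "keyword": intermediate "lfzxpse", final "zxpself".

zxpself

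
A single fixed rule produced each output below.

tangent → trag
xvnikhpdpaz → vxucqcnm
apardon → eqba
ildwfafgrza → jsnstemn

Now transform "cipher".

ure

Rule — delete the first 3 characters, then shift every letter 13 places forward in the alphabet (wrapping around) — i.e. ROT13.
Working it through for "cipher": intermediate "her", final "ure".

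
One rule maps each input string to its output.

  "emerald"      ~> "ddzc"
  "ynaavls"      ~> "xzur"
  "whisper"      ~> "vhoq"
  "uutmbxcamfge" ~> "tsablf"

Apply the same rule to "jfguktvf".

ifju

What's happening: keep every other character starting from the first (positions 1st, 3rd, 5th, ...), then shift every letter 1 place backward in the alphabet (wrapping around).
"jfguktvf" → "jgkv" → "ifju".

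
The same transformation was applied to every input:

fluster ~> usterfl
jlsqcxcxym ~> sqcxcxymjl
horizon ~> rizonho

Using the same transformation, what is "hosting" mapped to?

Rule — move the first 2 characters to the end (rotate left by 2).
Doing the same to "hosting": "stingho".

stingho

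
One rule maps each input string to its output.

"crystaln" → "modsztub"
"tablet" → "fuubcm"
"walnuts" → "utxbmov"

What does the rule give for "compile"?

Looking at the pairs, the operation is to shift every letter 1 place forward in the alphabet (wrapping around), then move the last 2 characters to the front (rotate right by 2).
"compile" → "mfdpnqj".

mfdpnqj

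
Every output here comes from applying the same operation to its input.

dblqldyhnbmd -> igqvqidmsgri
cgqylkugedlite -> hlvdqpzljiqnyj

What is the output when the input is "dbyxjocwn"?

Looking at the pairs, the operation is to shift every letter 5 places forward in the alphabet (wrapping around).
For "dbyxjocwn" the result is "igdcothbs".

igdcothbs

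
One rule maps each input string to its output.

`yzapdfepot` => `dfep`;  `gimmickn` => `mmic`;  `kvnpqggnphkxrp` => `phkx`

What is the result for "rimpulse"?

Rule — move the last 2 characters to the front (rotate right by 2), then keep only the last 4 characters.
On "rimpulse": the first step gives "serimpul", and the second then gives "mpul".

mpul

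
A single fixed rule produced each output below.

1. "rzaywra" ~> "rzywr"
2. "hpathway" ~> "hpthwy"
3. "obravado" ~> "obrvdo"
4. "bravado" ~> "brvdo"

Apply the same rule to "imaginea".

Looking at the pairs, the operation is to remove every "a".
Doing the same to "imaginea": "imgine".

imgine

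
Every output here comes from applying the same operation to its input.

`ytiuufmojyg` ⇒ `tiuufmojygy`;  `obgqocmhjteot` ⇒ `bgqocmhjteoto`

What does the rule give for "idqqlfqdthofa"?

Rule — move the first character to the end.
Doing the same to "idqqlfqdthofa": "dqqlfqdthofai".

dqqlfqdthofai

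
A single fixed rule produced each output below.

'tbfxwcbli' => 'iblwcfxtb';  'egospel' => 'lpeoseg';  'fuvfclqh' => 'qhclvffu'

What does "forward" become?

darrwfo

The pattern: swap each adjacent pair of characters (1↔2, 3↔4, ...), then reverse the string.
On "forward": the first step gives "ofwrrad", and the second then gives "darrwfo".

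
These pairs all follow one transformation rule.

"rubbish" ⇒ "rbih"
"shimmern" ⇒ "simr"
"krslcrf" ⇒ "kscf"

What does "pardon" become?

pro

The transformation: keep every other character starting from the first (positions 1st, 3rd, 5th, ...).
So "pardon" becomes "pro".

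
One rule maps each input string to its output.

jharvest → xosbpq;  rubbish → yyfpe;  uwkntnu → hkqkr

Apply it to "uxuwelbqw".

rtbiynt

What's happening: delete the first 2 characters, then shift every letter 3 places backward in the alphabet (wrapping around).
Applying both steps to "uxuwelbqw": "uwelbqw", then "rtbiynt".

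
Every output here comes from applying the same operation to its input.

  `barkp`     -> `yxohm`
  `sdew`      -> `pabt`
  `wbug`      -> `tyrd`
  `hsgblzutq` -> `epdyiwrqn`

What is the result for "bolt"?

yliq

What's happening: shift every letter 3 places backward in the alphabet (wrapping around).
Doing the same to "bolt": "yliq".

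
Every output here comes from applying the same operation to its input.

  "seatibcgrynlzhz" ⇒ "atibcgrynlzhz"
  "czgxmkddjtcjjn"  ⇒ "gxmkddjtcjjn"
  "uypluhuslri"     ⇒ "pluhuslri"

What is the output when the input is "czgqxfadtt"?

The transformation: delete the first 2 characters.
Doing the same to "czgqxfadtt": "gqxfadtt".

gqxfadtt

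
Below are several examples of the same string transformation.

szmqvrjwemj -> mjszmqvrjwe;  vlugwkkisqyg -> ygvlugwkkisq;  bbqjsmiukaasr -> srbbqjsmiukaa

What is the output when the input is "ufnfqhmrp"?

In each case the input is transformed by: move the last 2 characters to the front (rotate right by 2).
So "ufnfqhmrp" becomes "rpufnfqhm".

rpufnfqhm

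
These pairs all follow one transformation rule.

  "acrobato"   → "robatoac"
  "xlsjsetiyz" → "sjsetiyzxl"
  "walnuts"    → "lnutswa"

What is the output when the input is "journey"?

Looking at the pairs, the operation is to move the first 2 characters to the end (rotate left by 2).
Doing the same to "journey": "urneyjo".

urneyjo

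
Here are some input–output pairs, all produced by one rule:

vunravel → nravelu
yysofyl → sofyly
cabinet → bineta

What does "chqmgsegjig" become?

Looking at the pairs, the operation is to delete the first character, then move the first character to the end.
Working it through for "chqmgsegjig": intermediate "hqmgsegjig", final "qmgsegjigh".

qmgsegjigh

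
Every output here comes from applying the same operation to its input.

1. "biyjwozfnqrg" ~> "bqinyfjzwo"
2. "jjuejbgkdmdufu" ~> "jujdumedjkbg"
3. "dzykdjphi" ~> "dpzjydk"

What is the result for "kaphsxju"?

What's happening: delete the last 2 characters, then take characters alternately from the front and the back (1st, last, 2nd, 2nd-last, ...).
Starting from "kaphsxju": after the first operation, "kaphsx"; after the second, "kxasph".
(Check on "jjuejbgkdmdufu": → "jjuejbgkdmdu" → "jujdumedjkbg" ✓)

kxasph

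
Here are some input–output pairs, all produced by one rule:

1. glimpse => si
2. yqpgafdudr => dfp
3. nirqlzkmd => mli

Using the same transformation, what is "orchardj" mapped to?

Looking at the pairs, the operation is to reverse the string, then keep one character in every 3, starting at position 2 (positions 2nd, 5th, 8th, ...).
Starting from "orchardj": after the first operation, "jdrahcro"; after the second, "dho".

dho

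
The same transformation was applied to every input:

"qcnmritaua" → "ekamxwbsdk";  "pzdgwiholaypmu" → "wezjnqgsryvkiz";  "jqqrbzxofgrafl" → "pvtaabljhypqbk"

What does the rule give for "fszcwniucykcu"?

mepcjmgxsemiu

The transformation: move the last 2 characters to the front (rotate right by 2), then shift every letter 10 places forward in the alphabet (wrapping around).
"fszcwniucykcu" → "cufszcwniucyk" → "mepcjmgxsemiu".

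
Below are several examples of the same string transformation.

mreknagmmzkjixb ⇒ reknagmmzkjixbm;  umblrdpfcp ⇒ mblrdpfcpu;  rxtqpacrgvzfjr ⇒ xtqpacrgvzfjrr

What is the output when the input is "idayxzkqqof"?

Looking at the pairs, the operation is to move the first character to the end.
For "idayxzkqqof" the result is "dayxzkqqofi".

dayxzkqqofi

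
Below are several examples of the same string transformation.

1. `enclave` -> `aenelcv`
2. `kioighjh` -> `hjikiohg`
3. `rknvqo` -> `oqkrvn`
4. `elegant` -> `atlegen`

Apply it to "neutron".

rnentuo

Each output is the input with this applied: swap each adjacent pair of characters (1↔2, 3↔4, ...), then move the last 2 characters to the front (rotate right by 2).
"neutron" → "entuorn" → "rnentuo".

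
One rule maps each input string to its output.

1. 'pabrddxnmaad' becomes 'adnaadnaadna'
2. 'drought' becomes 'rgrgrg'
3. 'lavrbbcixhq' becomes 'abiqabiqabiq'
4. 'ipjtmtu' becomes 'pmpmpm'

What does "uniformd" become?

nodnodnod

The pattern: keep one character in every 3, starting at position 2 (positions 2nd, 5th, 8th, ...), then write the whole string 3 times in a row.
Applying both steps to "uniformd": "nod", then "nodnodnod".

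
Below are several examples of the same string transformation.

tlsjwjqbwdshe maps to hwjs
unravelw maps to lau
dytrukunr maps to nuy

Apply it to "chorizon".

Each output is the input with this applied: reverse the string, then keep one character in every 3, starting at position 2 (positions 2nd, 5th, 8th, ...).
Starting from "chorizon": after the first operation, "nozirohc"; after the second, "orc".
(Check on "dytrukunr": → "rnukurtyd" → "nuy" ✓)

orc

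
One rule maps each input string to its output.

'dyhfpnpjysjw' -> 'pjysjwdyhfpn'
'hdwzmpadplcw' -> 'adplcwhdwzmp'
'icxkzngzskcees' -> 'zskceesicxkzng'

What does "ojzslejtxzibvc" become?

txzibvcojzslej

Rule — swap the front and back halves of the string.
Applying that to "ojzslejtxzibvc" gives "txzibvcojzslej".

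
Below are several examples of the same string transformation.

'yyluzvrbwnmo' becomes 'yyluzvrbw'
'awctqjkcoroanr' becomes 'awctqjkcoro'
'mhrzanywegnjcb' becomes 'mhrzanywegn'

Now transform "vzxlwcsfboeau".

vzxlwcsfbo

The rule is to delete the last 3 characters.
For "vzxlwcsfboeau" the result is "vzxlwcsfbo".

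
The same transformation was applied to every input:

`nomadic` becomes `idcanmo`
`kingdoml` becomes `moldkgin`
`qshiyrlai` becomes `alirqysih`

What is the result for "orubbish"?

sihbobru

Rule — move the last 2 characters to the front (rotate right by 2), then take characters alternately from the front and the back (1st, last, 2nd, 2nd-last, ...).
For "orubbish", step one produces "shorubbi"; step two turns that into "sihbobru".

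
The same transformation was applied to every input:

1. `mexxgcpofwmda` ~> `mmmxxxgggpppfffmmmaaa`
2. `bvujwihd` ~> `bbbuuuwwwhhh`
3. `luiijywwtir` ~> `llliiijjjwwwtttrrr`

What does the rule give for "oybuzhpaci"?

The pattern: keep every other character starting from the first (positions 1st, 3rd, 5th, ...), then repeat every character 3 times.
"oybuzhpaci" → "ooobbbzzzpppccc".

ooobbbzzzpppccc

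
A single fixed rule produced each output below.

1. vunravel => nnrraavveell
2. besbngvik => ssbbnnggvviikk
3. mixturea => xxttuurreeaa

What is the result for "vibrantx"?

The transformation: delete the first 2 characters, then double every character.
On "vibrantx": the first step gives "brantx", and the second then gives "bbrraannttxx".

bbrraannttxx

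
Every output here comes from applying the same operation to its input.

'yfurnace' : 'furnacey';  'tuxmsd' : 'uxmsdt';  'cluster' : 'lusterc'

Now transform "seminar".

The transformation: move the first character to the end.
On "seminar" that produces "eminars".

eminars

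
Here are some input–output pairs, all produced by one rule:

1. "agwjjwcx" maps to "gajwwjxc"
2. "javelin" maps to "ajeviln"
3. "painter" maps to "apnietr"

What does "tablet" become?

atlbte

Looking at the pairs, the operation is to swap each adjacent pair of characters (1↔2, 3↔4, ...).
On "tablet" that produces "atlbte".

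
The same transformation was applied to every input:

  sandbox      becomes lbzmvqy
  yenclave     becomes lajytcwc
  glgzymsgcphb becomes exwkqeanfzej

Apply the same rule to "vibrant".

What's happening: move the first 2 characters to the end (rotate left by 2), then shift every letter 2 places backward in the alphabet (wrapping around).
For "vibrant", step one produces "brantvi"; step two turns that into "zpylrtg".

zpylrtg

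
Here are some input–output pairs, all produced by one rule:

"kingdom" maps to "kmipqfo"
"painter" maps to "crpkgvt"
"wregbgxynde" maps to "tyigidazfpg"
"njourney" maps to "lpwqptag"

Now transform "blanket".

The pattern: shift every letter 2 places forward in the alphabet (wrapping around), then swap each adjacent pair of characters (1↔2, 3↔4, ...).
Applying both steps to "blanket": "dncpmgv", then "ndpcgmv".

ndpcgmv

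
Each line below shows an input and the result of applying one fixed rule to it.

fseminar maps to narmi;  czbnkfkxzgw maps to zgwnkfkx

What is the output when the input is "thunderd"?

erdnd

The rule is to delete the first 3 characters, then move the last 3 characters to the front (rotate right by 3).
Starting from "thunderd": after the first operation, "nderd"; after the second, "erdnd".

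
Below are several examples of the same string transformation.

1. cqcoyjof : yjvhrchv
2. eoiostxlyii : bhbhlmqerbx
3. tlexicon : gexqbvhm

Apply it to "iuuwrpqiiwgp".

innpkijbbpzb

The pattern: swap the first and last characters, then shift every letter 7 places backward in the alphabet (wrapping around).
"iuuwrpqiiwgp" → "puuwrpqiiwgi" → "innpkijbbpzb".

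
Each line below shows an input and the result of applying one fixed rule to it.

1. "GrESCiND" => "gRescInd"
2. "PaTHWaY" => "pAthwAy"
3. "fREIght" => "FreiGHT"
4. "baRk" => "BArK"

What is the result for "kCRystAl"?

In each case the input is transformed by: flip the case of every letter.
"kCRystAl" → "KcrYSTaL".

KcrYSTaL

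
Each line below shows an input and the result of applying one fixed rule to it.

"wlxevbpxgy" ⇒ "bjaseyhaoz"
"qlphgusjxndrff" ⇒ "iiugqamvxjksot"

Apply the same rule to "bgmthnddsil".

olvggqkwpje

Looking at the pairs, the operation is to reverse the string, then shift every letter 3 places forward in the alphabet (wrapping around).
Working it through for "bgmthnddsil": intermediate "lisddnhtmgb", final "olvggqkwpje".
(Check on "qlphgusjxndrff": → "ffrdnxjsughplq" → "iiugqamvxjksot" ✓)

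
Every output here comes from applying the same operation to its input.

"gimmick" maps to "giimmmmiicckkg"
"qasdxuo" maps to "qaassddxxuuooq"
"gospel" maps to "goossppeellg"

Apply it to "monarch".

The transformation: double every character, then move the first character to the end.
For "monarch", step one produces "mmoonnaarrcchh"; step two turns that into "moonnaarrcchhm".
(Check on "gospel": → "ggoossppeell" → "goossppeellg" ✓)

moonnaarrcchhm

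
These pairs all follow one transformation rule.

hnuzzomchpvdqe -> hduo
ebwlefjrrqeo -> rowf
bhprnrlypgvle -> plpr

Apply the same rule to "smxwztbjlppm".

lmxt

The transformation: keep one character in every 3, starting at position 3 (positions 3rd, 6th, 9th, ...), then move the first 2 characters to the end (rotate left by 2).
Starting from "smxwztbjlppm": after the first operation, "xtlm"; after the second, "lmxt".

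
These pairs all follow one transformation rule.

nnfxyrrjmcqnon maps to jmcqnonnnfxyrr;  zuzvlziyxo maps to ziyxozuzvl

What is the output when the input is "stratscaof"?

Looking at the pairs, the operation is to swap the front and back halves of the string.
For "stratscaof" the result is "scaofstrat".

scaofstrat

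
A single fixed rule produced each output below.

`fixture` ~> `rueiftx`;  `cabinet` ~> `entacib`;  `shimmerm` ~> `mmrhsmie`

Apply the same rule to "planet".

atelpn

In each case the input is transformed by: swap each adjacent pair of characters (1↔2, 3↔4, ...), then move the last 3 characters to the front (rotate right by 3).
On "planet": the first step gives "lpnate", and the second then gives "atelpn".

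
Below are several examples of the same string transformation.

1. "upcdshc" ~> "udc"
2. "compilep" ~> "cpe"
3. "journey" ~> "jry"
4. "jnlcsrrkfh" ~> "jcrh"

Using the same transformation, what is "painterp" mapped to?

pnr

Rule — keep one character in every 3, starting at position 1 (positions 1st, 4th, 7th, ...).
On "painterp" that produces "pnr".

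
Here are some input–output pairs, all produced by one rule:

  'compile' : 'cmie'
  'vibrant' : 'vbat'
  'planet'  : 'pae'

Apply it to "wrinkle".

wike

Looking at the pairs, the operation is to keep every other character starting from the first (positions 1st, 3rd, 5th, ...).
On "wrinkle" that produces "wike".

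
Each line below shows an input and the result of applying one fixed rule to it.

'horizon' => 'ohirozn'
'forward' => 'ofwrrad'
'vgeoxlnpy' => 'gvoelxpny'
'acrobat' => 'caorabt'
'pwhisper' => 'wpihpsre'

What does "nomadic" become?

The pattern: swap each adjacent pair of characters (1↔2, 3↔4, ...).
So "nomadic" becomes "onamidc".

onamidc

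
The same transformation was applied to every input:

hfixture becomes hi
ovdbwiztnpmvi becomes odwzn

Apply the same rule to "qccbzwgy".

qc

The pattern: keep every other character starting from the first (positions 1st, 3rd, 5th, ...), then delete the last 2 characters.
"qccbzwgy" → "qc".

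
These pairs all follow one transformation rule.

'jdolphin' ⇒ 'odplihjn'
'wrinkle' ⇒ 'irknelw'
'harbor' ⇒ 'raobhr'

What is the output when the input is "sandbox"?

The transformation: move the first character to the end, then swap each adjacent pair of characters (1↔2, 3↔4, ...).
For "sandbox", step one produces "andboxs"; step two turns that into "nabdxos".

nabdxos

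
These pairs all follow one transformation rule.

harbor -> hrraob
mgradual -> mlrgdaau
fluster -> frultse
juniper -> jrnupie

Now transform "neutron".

nnuerto

What's happening: move the last character to the front, then swap each adjacent pair of characters (1↔2, 3↔4, ...).
"neutron" → "nneutro" → "nnuerto".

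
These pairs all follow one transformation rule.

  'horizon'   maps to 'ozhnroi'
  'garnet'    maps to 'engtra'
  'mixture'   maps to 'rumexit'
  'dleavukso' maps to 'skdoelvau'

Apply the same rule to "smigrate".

taseimrg

What's happening: move the last 3 characters to the front (rotate right by 3), then swap each adjacent pair of characters (1↔2, 3↔4, ...).
Working it through for "smigrate": intermediate "atesmigr", final "taseimrg".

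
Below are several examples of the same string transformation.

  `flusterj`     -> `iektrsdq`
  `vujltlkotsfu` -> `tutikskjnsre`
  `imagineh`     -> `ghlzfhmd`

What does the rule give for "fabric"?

bezaqh

In each case the input is transformed by: move the last character to the front, then shift every letter 1 place backward in the alphabet (wrapping around).
Working it through for "fabric": intermediate "cfabri", final "bezaqh".
(Check on "imagineh": → "himagine" → "ghlzfhmd" ✓)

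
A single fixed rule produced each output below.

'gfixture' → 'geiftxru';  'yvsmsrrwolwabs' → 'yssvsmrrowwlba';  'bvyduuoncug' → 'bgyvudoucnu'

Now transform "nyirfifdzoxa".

Looking at the pairs, the operation is to move the last character to the front, then swap each adjacent pair of characters (1↔2, 3↔4, ...).
"nyirfifdzoxa" → "anyirfifdzox" → "naiyfrfizdxo".
(Check on "yvsmsrrwolwabs": → "syvsmsrrwolwab" → "yssvsmrrowwlba" ✓)

naiyfrfizdxo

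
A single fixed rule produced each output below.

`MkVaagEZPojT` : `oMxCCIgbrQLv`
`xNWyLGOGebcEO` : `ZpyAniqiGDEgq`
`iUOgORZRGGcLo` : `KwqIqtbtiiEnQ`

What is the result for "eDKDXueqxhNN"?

Each output is the input with this applied: shift every letter 2 places forward in the alphabet (wrapping around), then flip the case of every letter.
"eDKDXueqxhNN" → "gFMFZwgszjPP" → "GfmfzWGSZJpp".

GfmfzWGSZJpp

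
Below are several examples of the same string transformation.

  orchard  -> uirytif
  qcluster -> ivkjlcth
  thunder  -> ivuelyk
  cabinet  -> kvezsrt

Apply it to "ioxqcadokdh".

Looking at the pairs, the operation is to reverse the string, then shift every letter 9 places backward in the alphabet (wrapping around).
Applying both steps to "ioxqcadokdh": "hdkodacqxoi", then "yubfurthofz".

yubfurthofz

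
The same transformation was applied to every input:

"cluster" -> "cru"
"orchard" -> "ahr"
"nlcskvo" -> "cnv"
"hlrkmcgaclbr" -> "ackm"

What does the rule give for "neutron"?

eou

The rule is to sort the characters into alphabetical order, then keep one character in every 3, starting at position 1 (positions 1st, 4th, 7th, ...).
On "neutron": the first step gives "ennortu", and the second then gives "eou".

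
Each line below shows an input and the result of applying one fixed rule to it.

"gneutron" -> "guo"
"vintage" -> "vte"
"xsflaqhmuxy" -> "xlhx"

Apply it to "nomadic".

nac

Looking at the pairs, the operation is to keep one character in every 3, starting at position 1 (positions 1st, 4th, 7th, ...).
For "nomadic" the result is "nac".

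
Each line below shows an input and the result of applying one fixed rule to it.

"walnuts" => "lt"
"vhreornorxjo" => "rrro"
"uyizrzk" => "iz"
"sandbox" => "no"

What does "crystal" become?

The pattern: keep one character in every 3, starting at position 3 (positions 3rd, 6th, 9th, ...).
Applying that to "crystal" gives "ya".

ya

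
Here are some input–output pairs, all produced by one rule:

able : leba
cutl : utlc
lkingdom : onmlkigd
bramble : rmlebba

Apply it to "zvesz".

zzvse

The rule is to sort the characters into reverse alphabetical order.
"zvesz" → "zzvse".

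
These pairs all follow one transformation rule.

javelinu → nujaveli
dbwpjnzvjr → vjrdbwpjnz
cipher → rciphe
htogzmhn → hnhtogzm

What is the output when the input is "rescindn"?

Rule — move the first 2 characters to the end (rotate left by 2), then swap the front and back halves of the string.
"rescindn" → "scindnre" → "dnrescin".

dnrescin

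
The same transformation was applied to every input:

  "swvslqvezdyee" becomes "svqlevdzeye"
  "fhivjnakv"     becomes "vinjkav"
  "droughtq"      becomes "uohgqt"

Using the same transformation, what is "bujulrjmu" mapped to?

The transformation: delete the first 2 characters, then swap each adjacent pair of characters (1↔2, 3↔4, ...).
Starting from "bujulrjmu": after the first operation, "julrjmu"; after the second, "ujrlmju".
(Check on "fhivjnakv": → "ivjnakv" → "vinjkav" ✓)

ujrlmju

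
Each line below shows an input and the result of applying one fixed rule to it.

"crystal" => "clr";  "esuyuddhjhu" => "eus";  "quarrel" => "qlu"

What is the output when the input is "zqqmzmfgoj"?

zjq

Each output is the input with this applied: take characters alternately from the front and the back (1st, last, 2nd, 2nd-last, ...), then keep only the first 3 characters.
For "zqqmzmfgoj", step one produces "zjqoqgmfzm"; step two turns that into "zjq".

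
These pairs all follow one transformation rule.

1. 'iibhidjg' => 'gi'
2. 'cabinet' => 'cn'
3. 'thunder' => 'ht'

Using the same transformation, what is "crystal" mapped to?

lt

What's happening: sort the characters into alphabetical order, then keep one character in every 3, starting at position 3 (positions 3rd, 6th, 9th, ...).
On "crystal": the first step gives "aclrsty", and the second then gives "lt".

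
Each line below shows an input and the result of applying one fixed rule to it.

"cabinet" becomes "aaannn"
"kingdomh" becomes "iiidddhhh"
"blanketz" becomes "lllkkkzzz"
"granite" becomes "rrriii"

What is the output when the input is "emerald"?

mmmaaa

Each output is the input with this applied: keep one character in every 3, starting at position 2 (positions 2nd, 5th, 8th, ...), then repeat every character 3 times.
On "emerald": the first step gives "ma", and the second then gives "mmmaaa".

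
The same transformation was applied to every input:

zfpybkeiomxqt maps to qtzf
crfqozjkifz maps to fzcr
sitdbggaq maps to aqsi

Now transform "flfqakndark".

In each case the input is transformed by: move the last 2 characters to the front (rotate right by 2), then keep only the first 4 characters.
"flfqakndark" → "rkflfqaknda" → "rkfl".

rkfl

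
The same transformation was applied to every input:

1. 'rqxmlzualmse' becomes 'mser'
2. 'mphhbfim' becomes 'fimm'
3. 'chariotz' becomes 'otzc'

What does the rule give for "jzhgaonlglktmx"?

tmxj

The rule is to move the first character to the end, then keep only the last 4 characters.
For "jzhgaonlglktmx", step one produces "zhgaonlglktmxj"; step two turns that into "tmxj".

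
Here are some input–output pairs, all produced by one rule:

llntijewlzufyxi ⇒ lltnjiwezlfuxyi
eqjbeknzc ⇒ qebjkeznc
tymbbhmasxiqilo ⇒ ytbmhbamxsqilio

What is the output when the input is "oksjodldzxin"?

What's happening: swap each adjacent pair of characters (1↔2, 3↔4, ...).
For "oksjodldzxin" the result is "kojsdodlxzni".

kojsdodlxzni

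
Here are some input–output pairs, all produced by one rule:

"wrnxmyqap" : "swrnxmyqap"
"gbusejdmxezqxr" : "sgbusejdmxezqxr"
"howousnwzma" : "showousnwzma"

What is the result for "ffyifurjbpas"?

sffyifurjbpas

The transformation: prepend "s".
Doing the same to "ffyifurjbpas": "sffyifurjbpas".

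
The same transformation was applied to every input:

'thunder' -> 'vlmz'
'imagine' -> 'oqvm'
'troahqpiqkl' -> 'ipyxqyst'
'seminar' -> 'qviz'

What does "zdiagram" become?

Looking at the pairs, the operation is to delete the first 3 characters, then shift every letter 8 places forward in the alphabet (wrapping around).
Working it through for "zdiagram": intermediate "agram", final "ioziu".

ioziu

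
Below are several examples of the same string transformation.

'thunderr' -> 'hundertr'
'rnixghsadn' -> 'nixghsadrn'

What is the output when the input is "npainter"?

Looking at the pairs, the operation is to swap the first and last characters, then move the first character to the end.
Starting from "npainter": after the first operation, "rpainten"; after the second, "paintenr".
(Check on "rnixghsadn": → "nnixghsadr" → "nixghsadrn" ✓)

paintenr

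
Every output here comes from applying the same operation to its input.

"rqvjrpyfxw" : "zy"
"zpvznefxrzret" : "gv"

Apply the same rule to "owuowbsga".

ic

The rule is to shift every letter 2 places forward in the alphabet (wrapping around), then keep only the last 2 characters.
For "owuowbsga" the result is "ic".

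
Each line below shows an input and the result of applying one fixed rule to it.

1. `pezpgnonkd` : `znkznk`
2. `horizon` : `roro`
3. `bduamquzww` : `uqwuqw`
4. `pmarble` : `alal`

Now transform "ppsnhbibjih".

The transformation: keep one character in every 3, starting at position 3 (positions 3rd, 6th, 9th, ...), then write the whole string twice.
So "ppsnhbibjih" becomes "sbjsbj".

sbjsbj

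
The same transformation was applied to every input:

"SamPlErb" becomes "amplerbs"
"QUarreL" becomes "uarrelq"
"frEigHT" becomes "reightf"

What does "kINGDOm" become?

Looking at the pairs, the operation is to move the first character to the end, then convert every letter to lowercase.
Doing the same to "kINGDOm": "ingdomk".
(Check on "frEigHT": → "rEigHTf" → "reightf" ✓)

ingdomk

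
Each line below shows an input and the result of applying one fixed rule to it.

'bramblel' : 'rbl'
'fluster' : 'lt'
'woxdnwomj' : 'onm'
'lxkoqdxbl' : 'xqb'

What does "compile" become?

oi

The pattern: keep one character in every 3, starting at position 2 (positions 2nd, 5th, 8th, ...).
Applying that to "compile" gives "oi".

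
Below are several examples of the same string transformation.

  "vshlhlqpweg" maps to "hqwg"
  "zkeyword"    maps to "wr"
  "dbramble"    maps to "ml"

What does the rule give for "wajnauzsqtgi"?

azqg

In each case the input is transformed by: delete the first 3 characters, then keep every other character starting from the second (positions 2nd, 4th, 6th, ...).
Applying both steps to "wajnauzsqtgi": "nauzsqtgi", then "azqg".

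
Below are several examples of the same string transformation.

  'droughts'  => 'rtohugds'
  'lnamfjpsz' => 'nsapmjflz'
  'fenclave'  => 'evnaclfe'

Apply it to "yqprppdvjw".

qjpvrdppyw

The pattern: take characters alternately from the front and the back (1st, last, 2nd, 2nd-last, ...), then move the first 2 characters to the end (rotate left by 2).
Working it through for "yqprppdvjw": intermediate "ywqjpvrdpp", final "qjpvrdppyw".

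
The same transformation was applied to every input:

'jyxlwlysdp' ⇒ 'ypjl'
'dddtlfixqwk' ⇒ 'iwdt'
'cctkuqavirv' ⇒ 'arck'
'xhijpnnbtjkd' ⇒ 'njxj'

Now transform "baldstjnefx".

jfbd

The pattern: keep one character in every 3, starting at position 1 (positions 1st, 4th, 7th, ...), then move the last 2 characters to the front (rotate right by 2).
For "baldstjnefx", step one produces "bdjf"; step two turns that into "jfbd".
(Check on "cctkuqavirv": → "ckar" → "arck" ✓)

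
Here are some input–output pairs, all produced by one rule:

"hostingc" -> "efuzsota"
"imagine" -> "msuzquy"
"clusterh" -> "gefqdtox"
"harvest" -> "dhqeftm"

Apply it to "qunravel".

The rule is to move the first 2 characters to the end (rotate left by 2), then shift every letter 12 places forward in the alphabet (wrapping around).
For "qunravel" the result is "zdmhqxcg".

zdmhqxcg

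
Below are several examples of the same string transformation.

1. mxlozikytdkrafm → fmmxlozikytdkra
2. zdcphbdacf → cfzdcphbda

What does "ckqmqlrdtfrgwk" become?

Rule — move the last 2 characters to the front (rotate right by 2).
"ckqmqlrdtfrgwk" → "wkckqmqlrdtfrg".

wkckqmqlrdtfrg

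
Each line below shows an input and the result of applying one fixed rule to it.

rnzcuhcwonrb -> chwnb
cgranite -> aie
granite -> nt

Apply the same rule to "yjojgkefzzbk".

What's happening: delete the first 2 characters, then keep every other character starting from the second (positions 2nd, 4th, 6th, ...).
Starting from "yjojgkefzzbk": after the first operation, "ojgkefzzbk"; after the second, "jkfzk".

jkfzk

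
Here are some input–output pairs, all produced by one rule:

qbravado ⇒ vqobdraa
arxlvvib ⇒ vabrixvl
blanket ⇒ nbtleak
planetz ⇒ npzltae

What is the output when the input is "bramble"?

mberlab

The rule is to take characters alternately from the front and the back (1st, last, 2nd, 2nd-last, ...), then move the last character to the front.
For "bramble" the result is "mberlab".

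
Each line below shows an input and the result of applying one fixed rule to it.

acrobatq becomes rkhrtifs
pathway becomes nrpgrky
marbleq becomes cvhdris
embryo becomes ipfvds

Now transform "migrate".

rkvdzxi

The pattern: move the last 3 characters to the front (rotate right by 3), then shift every letter 9 places backward in the alphabet (wrapping around).
"migrate" → "atemigr" → "rkvdzxi".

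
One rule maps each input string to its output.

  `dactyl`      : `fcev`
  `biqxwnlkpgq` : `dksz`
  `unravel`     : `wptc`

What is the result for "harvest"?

jctx

The transformation: shift every letter 2 places forward in the alphabet (wrapping around), then keep only the first 4 characters.
So "harvest" becomes "jctx".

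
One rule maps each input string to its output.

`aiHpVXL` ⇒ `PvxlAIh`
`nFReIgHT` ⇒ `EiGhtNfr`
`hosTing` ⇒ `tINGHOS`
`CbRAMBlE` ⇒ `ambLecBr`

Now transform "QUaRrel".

What's happening: flip the case of every letter, then move the first 3 characters to the end (rotate left by 3).
Applying both steps to "QUaRrel": "quArREL", then "rRELquA".

rRELquA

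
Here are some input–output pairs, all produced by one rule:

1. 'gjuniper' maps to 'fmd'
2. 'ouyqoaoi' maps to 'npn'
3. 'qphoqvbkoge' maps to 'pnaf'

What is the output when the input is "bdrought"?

ang

The pattern: shift every letter 1 place backward in the alphabet (wrapping around), then keep one character in every 3, starting at position 1 (positions 1st, 4th, 7th, ...).
Applying both steps to "bdrought": "acqntfgs", then "ang".
(Check on "gjuniper": → "fitmhodq" → "fmd" ✓)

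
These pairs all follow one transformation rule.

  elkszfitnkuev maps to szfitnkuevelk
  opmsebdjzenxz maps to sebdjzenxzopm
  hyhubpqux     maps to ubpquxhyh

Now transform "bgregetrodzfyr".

egetrodzfyrbgr

The pattern: move the first 3 characters to the end (rotate left by 3).
Doing the same to "bgregetrodzfyr": "egetrodzfyrbgr".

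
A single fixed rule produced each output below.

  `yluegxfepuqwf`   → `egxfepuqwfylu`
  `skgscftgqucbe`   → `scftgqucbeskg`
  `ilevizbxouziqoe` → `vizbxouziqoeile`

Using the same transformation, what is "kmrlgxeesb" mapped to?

lgxeesbkmr

Rule — move the first 3 characters to the end (rotate left by 3).
So "kmrlgxeesb" becomes "lgxeesbkmr".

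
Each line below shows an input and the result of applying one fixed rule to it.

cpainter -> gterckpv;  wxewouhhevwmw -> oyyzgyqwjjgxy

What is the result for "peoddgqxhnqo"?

The rule is to shift every letter 2 places forward in the alphabet (wrapping around), then move the last 2 characters to the front (rotate right by 2).
For "peoddgqxhnqo" the result is "sqrgqffiszjp".

sqrgqffiszjp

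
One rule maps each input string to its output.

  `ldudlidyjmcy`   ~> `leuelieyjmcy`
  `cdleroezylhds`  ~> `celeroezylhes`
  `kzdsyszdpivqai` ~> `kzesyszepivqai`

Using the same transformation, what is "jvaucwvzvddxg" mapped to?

Looking at the pairs, the operation is to replace every "d" with "e".
Doing the same to "jvaucwvzvddxg": "jvaucwvzveexg".

jvaucwvzveexg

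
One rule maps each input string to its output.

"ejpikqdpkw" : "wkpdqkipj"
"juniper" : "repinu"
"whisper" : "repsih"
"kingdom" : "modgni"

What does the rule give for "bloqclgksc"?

Looking at the pairs, the operation is to reverse the string, then delete the last character.
"bloqclgksc" → "cskglcqolb" → "cskglcqol".

cskglcqol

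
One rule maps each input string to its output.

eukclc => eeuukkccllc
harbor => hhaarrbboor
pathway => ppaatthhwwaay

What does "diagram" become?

ddiiaaggrraam

The rule is to double every character, then delete the last character.
On "diagram": the first step gives "ddiiaaggrraamm", and the second then gives "ddiiaaggrraam".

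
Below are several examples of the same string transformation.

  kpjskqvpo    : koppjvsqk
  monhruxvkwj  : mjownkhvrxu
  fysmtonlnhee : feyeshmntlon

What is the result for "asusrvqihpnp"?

The pattern: take characters alternately from the front and the back (1st, last, 2nd, 2nd-last, ...).
On "asusrvqihpnp" that produces "apsnupshrivq".

apsnupshrivq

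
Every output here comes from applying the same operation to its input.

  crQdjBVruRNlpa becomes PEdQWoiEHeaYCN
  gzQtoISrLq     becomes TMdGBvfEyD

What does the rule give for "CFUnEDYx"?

In each case the input is transformed by: shift every letter 13 places forward in the alphabet (wrapping around) — i.e. ROT13, then flip the case of every letter.
"CFUnEDYx" → "PSHaRQLk" → "pshArqlK".

pshArqlK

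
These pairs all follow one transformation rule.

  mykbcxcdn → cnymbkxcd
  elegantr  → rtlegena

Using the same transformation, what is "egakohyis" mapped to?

ysgekahoi

In each case the input is transformed by: swap each adjacent pair of characters (1↔2, 3↔4, ...), then move the last 2 characters to the front (rotate right by 2).
"egakohyis" → "gekahoiys" → "ysgekahoi".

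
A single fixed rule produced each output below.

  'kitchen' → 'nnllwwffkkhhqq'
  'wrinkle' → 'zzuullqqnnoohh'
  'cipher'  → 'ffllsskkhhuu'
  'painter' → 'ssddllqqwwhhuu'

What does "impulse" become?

What's happening: double every character, then shift every letter 3 places forward in the alphabet (wrapping around).
"impulse" → "iimmppuullssee" → "llppssxxoovvhh".

llppssxxoovvhh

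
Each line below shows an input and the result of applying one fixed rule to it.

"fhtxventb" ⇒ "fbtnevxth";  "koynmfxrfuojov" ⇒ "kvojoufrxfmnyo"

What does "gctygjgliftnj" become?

gjntfilgjgytc

The pattern: reverse the string, then move the last character to the front.
Applying both steps to "gctygjgliftnj": "jntfilgjgytcg", then "gjntfilgjgytc".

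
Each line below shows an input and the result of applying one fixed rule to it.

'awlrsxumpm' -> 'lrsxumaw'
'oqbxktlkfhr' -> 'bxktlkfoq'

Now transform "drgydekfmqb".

gydekfmdr

What's happening: delete the last 2 characters, then move the first 2 characters to the end (rotate left by 2).
Working it through for "drgydekfmqb": intermediate "drgydekfm", final "gydekfmdr".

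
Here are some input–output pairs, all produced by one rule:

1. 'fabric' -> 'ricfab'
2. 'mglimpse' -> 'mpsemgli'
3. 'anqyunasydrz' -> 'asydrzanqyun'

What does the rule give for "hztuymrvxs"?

The rule is to swap the front and back halves of the string.
Doing the same to "hztuymrvxs": "mrvxshztuy".

mrvxshztuy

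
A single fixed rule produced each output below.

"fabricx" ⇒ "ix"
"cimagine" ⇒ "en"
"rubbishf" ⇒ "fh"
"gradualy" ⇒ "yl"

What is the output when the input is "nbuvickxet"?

te

What's happening: swap each adjacent pair of characters (1↔2, 3↔4, ...), then keep only the last 2 characters.
Working it through for "nbuvickxet": intermediate "bnvucixkte", final "te".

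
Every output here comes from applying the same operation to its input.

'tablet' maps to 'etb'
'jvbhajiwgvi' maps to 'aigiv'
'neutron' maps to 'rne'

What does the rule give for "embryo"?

Each output is the input with this applied: move the first 3 characters to the end (rotate left by 3), then keep every other character starting from the second (positions 2nd, 4th, 6th, ...).
For "embryo", step one produces "ryoemb"; step two turns that into "yeb".

yeb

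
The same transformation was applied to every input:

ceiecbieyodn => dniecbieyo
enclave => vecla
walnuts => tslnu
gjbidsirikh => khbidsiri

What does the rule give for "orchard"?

Looking at the pairs, the operation is to delete the first 2 characters, then move the last 2 characters to the front (rotate right by 2).
So "orchard" becomes "rdcha".
(Check on "ceiecbieyodn": → "iecbieyodn" → "dniecbieyo" ✓)

rdcha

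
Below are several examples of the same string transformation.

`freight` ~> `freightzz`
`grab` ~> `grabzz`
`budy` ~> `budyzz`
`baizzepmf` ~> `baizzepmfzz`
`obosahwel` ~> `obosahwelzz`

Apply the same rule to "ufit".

What's happening: append "zz".
Doing the same to "ufit": "ufitzz".

ufitzz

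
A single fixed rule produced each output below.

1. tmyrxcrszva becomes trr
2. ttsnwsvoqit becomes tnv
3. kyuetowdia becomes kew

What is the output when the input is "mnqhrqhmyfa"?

mhh

The pattern: delete the last 3 characters, then keep one character in every 3, starting at position 1 (positions 1st, 4th, 7th, ...).
For "mnqhrqhmyfa", step one produces "mnqhrqhm"; step two turns that into "mhh".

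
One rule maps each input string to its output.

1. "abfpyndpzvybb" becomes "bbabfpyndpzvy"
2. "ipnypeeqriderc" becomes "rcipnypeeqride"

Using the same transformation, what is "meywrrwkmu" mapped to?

mumeywrrwk

The rule is to move the last 2 characters to the front (rotate right by 2).
For "meywrrwkmu" the result is "mumeywrrwk".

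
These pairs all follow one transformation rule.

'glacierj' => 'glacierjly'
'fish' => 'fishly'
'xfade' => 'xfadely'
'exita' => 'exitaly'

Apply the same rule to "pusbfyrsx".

In each case the input is transformed by: append "ly".
"pusbfyrsx" → "pusbfyrsxly".

pusbfyrsxly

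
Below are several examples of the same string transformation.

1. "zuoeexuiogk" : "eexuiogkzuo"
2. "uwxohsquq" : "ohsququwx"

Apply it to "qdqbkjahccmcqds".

bkjahccmcqdsqdq

The pattern: move the first 3 characters to the end (rotate left by 3).
On "qdqbkjahccmcqds" that produces "bkjahccmcqdsqdq".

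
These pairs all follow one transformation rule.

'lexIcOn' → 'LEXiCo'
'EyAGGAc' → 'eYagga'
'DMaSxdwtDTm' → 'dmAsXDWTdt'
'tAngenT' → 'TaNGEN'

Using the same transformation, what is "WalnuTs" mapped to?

The pattern: delete the last character, then flip the case of every letter.
Starting from "WalnuTs": after the first operation, "WalnuT"; after the second, "wALNUt".

wALNUt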